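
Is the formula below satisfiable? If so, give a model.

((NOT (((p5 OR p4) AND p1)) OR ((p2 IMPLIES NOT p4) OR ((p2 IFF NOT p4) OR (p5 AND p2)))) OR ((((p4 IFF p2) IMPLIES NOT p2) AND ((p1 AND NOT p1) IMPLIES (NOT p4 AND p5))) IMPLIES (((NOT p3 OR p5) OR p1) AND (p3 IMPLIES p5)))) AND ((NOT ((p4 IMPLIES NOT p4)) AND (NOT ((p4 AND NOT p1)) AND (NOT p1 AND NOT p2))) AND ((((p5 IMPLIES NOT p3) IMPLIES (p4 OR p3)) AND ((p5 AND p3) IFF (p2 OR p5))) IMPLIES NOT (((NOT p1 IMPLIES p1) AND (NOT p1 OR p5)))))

Case p1 = True: the conjunct NOT p1 is False.
Case p1 = False: the formula simplifies to NOT ((p4 IMPLIES NOT p4)) AND (NOT p4 AND NOT p2).
  p4 = True: the conjunct NOT p4 is False.
  p4 = False: the conjunct NOT ((p4 IMPLIES NOT p4)) becomes NOT ((False IMPLIES True)) = False.
Both cases fail — unsatisfiable.

Unsatisfiable — no assignment works.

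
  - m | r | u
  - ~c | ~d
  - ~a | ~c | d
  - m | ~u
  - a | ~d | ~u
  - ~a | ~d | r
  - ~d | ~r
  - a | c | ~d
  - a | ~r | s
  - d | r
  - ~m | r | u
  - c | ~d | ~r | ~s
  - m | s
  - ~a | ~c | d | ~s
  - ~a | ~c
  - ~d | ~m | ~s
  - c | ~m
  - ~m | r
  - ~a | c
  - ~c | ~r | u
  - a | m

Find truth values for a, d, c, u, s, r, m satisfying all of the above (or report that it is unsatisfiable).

a = False; d = False; c = True; u = True; s = True; r = True; m = True

Try a = True:
  (~a | ~c) forces c = False.
  clause (~a | c) is falsified — backtrack.
So a = False.
  then (a | m) forces m = True.
  then (c | ~m) forces c = True.
  then (~m | r) forces r = True.
  then (~c | ~r | u) forces u = True.
  then (~c | ~d) forces d = False.
  then (a | ~r | s) forces s = True.
All clauses satisfied.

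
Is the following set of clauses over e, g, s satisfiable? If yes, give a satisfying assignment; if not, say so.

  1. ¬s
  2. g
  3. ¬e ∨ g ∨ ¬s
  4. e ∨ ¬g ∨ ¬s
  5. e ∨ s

Unit clause (¬s) forces s = False.
Unit clause (g) forces g = True.
In (e ∨ s) only e is left, so e = True.
Check each clause:
  (¬s): ¬s holds.
  (g): g holds.
  (¬e ∨ g ∨ ¬s): g holds.
  (e ∨ ¬g ∨ ¬s): e holds.
  (e ∨ s): e holds.
All clauses satisfied.

e=T; g=T; s=F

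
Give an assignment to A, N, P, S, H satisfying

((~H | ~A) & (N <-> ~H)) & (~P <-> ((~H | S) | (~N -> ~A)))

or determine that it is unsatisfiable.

A = True, N = True, P = False, S = True, H = False

  (~H | ~A) & (N <-> ~H) = True
    ~H | ~A = True
      ~H = True
      ~A = False
    N <-> ~H = True
      ~H = True
  ~P <-> ((~H | S) | (~N -> ~A)) = True
    ~P = True
    (~H | S) | (~N -> ~A) = True
      ~H | S = True
        ~H = True
      ~N -> ~A = True
        ~N = False
        ~A = False
Both conjuncts True, so the formula holds.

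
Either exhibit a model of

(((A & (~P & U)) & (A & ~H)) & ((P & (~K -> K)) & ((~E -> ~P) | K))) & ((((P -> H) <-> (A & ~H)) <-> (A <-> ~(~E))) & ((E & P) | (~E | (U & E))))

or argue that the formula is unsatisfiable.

No satisfying assignment exists.

Case P = True: the conjunct ~P is False.
Case P = False: the conjunct P is False.
Both cases fail — unsatisfiable.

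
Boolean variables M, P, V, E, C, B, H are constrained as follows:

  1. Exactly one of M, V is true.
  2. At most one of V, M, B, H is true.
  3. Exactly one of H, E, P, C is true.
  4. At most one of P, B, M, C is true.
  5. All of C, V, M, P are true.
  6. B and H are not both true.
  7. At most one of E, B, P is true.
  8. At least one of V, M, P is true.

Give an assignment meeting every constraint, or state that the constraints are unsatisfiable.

No satisfying assignment exists.

Case M = True:
  (1) with M=T forces V = False.
  Constraint (5) is violated (V=F) — contradiction.
Case M = False:
  Constraint (5) is violated (M=F) — contradiction.
Both cases fail — unsatisfiable.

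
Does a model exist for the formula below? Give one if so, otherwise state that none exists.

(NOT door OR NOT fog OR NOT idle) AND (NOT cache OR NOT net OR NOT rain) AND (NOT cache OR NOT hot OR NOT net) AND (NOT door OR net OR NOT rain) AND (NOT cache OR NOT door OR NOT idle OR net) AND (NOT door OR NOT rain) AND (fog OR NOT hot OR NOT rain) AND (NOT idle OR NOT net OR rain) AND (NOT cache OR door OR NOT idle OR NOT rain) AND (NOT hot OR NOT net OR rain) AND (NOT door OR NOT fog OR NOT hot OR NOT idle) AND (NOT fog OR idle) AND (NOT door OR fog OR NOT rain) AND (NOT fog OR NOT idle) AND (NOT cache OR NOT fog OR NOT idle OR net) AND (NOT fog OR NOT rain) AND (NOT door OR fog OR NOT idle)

Set rain = False.
Set cache = False.
Try fog = True:
  (NOT fog OR idle) forces idle = True.
  clause (NOT fog OR NOT idle) is falsified — backtrack.
So fog = False.
Set net = False.
Set hot = True.
Set idle = True.
  then (NOT door OR fog OR NOT idle) forces door = False.
All clauses satisfied.

rain = False, cache = False, fog = False, net = False, hot = True, idle = True, door = False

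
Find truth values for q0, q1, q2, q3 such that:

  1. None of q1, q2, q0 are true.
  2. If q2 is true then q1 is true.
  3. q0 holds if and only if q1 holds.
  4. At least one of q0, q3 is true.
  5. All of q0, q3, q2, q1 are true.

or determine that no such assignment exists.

The formula is unsatisfiable.

Case q0 = True:
  Constraint (1) is violated (q0=T) — contradiction.
Case q0 = False:
  Constraint (5) is violated (q0=F) — contradiction.
Both cases fail — unsatisfiable.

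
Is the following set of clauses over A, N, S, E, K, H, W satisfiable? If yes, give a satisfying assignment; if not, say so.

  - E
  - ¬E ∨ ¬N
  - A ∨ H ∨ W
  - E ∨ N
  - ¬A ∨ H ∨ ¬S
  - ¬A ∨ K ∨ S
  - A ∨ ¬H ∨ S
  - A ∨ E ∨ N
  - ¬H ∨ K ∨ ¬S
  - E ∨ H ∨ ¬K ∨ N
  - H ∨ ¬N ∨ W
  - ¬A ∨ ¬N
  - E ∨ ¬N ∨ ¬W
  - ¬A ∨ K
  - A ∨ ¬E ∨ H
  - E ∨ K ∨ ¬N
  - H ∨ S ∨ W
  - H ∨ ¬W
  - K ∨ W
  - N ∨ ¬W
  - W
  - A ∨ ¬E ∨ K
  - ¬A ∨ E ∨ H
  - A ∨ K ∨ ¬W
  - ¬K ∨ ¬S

The formula is unsatisfiable.

Case E = True:
  (¬E ∨ ¬N) forces N = False.
  (N ∨ ¬W) forces W = False.
  Clause (W) is falsified — contradiction.
Case E = False:
  Clause (E) is falsified — contradiction.
Both cases fail, so the formula is unsatisfiable.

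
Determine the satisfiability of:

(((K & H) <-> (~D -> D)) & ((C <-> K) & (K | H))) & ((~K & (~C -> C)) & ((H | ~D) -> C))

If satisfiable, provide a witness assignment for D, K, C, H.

No satisfying assignment exists.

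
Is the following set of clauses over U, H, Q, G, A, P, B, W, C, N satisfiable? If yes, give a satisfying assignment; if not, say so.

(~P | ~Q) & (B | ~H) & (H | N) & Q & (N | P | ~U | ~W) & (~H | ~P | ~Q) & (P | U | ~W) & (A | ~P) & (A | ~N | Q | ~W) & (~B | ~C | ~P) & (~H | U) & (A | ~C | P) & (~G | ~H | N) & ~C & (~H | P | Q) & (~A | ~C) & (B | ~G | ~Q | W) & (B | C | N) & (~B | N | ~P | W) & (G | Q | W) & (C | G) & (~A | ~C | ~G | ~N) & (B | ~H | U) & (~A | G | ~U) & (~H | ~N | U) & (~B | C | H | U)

Unit clause (Q) forces Q = True.
Unit clause (~C) forces C = False.
In (C | G) only G is left, so G = True.
In (~P | ~Q) only ~P is left, so P = False.
Try U = False:
  (P | U | ~W) forces W = False.
  (~H | U) forces H = False.
  (H | N) forces N = True.
  (B | ~G | ~Q | W) forces B = True.
  clause (~B | C | H | U) is falsified — backtrack.
So U = True.
Set H = True.
  then (B | ~H) forces B = True.
  then (~G | ~H | N) forces N = True.
Set A = True.
Set W = False.
All clauses satisfied.

U: True, H: True, Q: True, G: True, A: True, P: False, B: True, W: False, C: False, N: True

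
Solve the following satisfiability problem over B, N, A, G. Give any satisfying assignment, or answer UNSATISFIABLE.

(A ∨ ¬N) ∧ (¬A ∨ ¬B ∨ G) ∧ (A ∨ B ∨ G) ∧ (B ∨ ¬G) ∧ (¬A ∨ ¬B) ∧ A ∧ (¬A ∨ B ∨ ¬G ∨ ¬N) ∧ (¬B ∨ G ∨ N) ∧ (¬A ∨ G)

Case A = True:
  (¬A ∨ ¬B) forces B = False.
  (B ∨ ¬G) forces G = False.
  Clause (¬A ∨ G) is falsified — contradiction.
Case A = False:
  Clause (A) is falsified — contradiction.
Both cases fail, so the formula is unsatisfiable.

The formula is unsatisfiable.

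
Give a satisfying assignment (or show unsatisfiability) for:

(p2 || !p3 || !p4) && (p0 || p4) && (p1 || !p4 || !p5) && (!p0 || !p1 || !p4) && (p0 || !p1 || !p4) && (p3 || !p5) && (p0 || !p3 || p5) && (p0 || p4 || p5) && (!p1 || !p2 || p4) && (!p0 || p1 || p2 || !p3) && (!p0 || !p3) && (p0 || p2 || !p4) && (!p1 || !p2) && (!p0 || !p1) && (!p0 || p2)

Set p0 = True.
  then (!p0 || !p3) forces p3 = False.
  then (!p0 || !p1) forces p1 = False.
  then (!p0 || p2) forces p2 = True.
  then (p3 || !p5) forces p5 = False.
Set p4 = False.
All clauses satisfied.

p0 = True; p1 = False; p2 = True; p3 = False; p4 = False; p5 = False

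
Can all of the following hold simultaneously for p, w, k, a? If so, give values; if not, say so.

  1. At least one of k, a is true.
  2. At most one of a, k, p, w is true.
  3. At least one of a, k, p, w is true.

p = False; w = False; k = True; a = False

  (1) {k, a}: 1 true — at least one ✓
  (2) {a, k, p, w}: 1 true — at most one ✓
  (3) {a, k, p, w}: 1 true — at least one ✓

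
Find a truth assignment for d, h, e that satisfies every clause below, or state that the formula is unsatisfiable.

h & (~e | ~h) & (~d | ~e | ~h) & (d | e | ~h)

d=T, h=T, e=F

Unit clause (h) forces h = True.
In (~e | ~h) only ~e is left, so e = False.
In (d | e | ~h) only d is left, so d = True.
Check each clause:
  (h): h holds.
  (~e | ~h): ~e holds.
  (~d | ~e | ~h): ~e holds.
  (d | e | ~h): d holds.
All clauses satisfied.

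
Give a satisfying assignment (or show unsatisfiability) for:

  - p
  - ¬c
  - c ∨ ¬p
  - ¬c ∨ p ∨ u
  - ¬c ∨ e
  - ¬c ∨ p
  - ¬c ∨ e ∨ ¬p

Case c = True:
  Clause (¬c) is falsified — contradiction.
Case c = False:
  (p) forces p = True.
  Clause (c ∨ ¬p) is falsified — contradiction.
Both cases fail, so the formula is unsatisfiable.

Unsatisfiable — no assignment works.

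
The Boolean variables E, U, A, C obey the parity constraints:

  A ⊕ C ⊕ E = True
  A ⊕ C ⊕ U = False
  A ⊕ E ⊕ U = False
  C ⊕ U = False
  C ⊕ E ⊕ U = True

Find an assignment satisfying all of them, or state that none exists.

Unsatisfiable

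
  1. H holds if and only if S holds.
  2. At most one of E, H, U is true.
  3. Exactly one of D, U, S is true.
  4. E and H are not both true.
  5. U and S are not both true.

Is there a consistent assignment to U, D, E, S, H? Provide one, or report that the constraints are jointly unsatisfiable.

U = False, D = True, E = True, S = False, H = False

  (1) H=F, S=F — same ✓
  (2) {E, H, U}: 1 true — at most one ✓
  (3) {D, U, S}: 1 true — exactly one ✓
  (4) E=T, H=F — not both ✓
  (5) U=F, S=F — not both ✓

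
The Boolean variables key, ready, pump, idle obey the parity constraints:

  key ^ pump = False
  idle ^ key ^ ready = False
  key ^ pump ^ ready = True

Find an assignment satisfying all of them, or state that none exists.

key = False; ready = True; pump = False; idle = True

key ^ pump = F ^ F = False ✓
idle ^ key ^ ready = T ^ F ^ T = False ✓
key ^ pump ^ ready = F ^ F ^ T = True ✓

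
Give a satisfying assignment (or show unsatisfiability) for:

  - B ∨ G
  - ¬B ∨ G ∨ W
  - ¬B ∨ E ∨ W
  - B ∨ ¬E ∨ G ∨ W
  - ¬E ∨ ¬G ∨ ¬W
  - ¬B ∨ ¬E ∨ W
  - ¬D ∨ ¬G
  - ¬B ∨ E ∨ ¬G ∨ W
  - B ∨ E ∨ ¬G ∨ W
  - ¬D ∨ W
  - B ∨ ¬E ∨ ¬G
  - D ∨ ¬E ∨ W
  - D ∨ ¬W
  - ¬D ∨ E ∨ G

B: True; W: True; D: True; E: True; G: False

Try B = False:
  (B ∨ G) forces G = True.
  (¬D ∨ ¬G) forces D = False.
  (B ∨ ¬E ∨ ¬G) forces E = False.
  (B ∨ E ∨ ¬G ∨ W) forces W = True.
  clause (D ∨ ¬W) is falsified — backtrack.
So B = True.
Try W = False:
  (¬B ∨ G ∨ W) forces G = True.
  (¬B ∨ E ∨ W) forces E = True.
  clause (¬B ∨ ¬E ∨ W) is falsified — backtrack.
So W = True.
  then (D ∨ ¬W) forces D = True.
  then (¬D ∨ ¬G) forces G = False.
  then (¬D ∨ E ∨ G) forces E = True.
All clauses satisfied.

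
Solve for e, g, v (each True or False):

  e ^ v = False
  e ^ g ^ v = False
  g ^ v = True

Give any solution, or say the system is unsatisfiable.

e = True, g = False, v = True

e ^ v = T ^ T = False ✓
e ^ g ^ v = T ^ F ^ T = False ✓
g ^ v = F ^ T = True ✓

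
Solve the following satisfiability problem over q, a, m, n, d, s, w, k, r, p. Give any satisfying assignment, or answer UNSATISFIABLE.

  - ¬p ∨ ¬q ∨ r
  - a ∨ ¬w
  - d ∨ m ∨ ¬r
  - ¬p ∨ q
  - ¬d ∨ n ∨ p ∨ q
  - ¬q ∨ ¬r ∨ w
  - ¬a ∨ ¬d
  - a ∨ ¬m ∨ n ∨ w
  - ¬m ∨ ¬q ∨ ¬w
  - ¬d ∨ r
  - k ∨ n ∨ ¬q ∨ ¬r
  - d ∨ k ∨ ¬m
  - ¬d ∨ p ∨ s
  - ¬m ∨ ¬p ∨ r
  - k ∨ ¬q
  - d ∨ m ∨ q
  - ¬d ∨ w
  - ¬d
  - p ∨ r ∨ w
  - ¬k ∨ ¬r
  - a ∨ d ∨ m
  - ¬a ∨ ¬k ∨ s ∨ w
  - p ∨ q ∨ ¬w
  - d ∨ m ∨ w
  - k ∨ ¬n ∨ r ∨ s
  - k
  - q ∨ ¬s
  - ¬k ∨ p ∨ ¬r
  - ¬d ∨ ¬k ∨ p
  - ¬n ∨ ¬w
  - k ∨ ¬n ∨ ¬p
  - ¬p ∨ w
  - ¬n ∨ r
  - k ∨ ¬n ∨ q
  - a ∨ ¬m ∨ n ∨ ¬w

q = True, a = True, m = False, n = False, d = False, s = False, w = True, k = True, r = False, p = False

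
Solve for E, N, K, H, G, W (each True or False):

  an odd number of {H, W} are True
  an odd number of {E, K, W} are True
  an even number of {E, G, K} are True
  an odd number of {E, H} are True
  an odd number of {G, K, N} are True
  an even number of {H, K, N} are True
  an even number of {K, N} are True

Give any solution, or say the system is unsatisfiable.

Adding constraints 1, 2, 3, 5, 6 mod 2: every variable appears an even number of times on the left, so the left side is 0.
But the right sides sum to 1 (mod 2). 0 ≠ 1 — the system is inconsistent.

No satisfying assignment exists.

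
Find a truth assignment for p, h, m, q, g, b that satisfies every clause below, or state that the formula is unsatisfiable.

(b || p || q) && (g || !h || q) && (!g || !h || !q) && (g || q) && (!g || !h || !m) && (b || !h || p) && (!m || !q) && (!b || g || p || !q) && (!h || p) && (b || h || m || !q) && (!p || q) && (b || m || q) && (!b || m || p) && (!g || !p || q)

p = False; h = False; m = True; q = False; g = True; b = True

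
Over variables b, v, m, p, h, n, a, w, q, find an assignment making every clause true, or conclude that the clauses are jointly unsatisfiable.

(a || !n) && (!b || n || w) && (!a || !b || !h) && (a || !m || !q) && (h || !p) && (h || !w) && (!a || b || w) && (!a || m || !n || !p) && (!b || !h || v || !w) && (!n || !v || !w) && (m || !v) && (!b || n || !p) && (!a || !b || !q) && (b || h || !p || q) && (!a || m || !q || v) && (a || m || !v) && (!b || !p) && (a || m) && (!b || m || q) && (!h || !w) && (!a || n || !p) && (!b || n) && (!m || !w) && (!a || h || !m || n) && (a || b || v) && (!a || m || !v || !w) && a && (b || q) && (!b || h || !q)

Unit clause (a) forces a = True.
Try b = False:
  (!a || b || w) forces w = True.
  (h || !w) forces h = True.
  clause (!h || !w) is falsified — backtrack.
So b = True.
  then (!a || !b || !h) forces h = False.
  then (h || !p) forces p = False.
  then (h || !w) forces w = False.
  then (!a || !b || !q) forces q = False.
  then (!b || m || q) forces m = True.
  then (!b || n) forces n = True.
Set v = False.
All clauses satisfied.

b=T, v=F, m=T, p=F, h=F, n=T, a=T, w=F, q=F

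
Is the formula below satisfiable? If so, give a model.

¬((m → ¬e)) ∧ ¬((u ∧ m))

e = True, m = True, u = False

  ¬((m → ¬e)) = True
    m → ¬e = False
      ¬e = False
  ¬((u ∧ m)) = True
    u ∧ m = False
Both conjuncts True, so the formula holds.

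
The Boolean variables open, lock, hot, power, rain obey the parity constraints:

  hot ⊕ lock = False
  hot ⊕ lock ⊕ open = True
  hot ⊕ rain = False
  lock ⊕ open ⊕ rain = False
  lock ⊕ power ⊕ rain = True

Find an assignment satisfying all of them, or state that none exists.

No satisfying assignment exists.

Adding constraints 2, 3, 4 mod 2: every variable appears an even number of times on the left, so the left side is 0.
But the right sides sum to 1 (mod 2). 0 ≠ 1 — the system is inconsistent.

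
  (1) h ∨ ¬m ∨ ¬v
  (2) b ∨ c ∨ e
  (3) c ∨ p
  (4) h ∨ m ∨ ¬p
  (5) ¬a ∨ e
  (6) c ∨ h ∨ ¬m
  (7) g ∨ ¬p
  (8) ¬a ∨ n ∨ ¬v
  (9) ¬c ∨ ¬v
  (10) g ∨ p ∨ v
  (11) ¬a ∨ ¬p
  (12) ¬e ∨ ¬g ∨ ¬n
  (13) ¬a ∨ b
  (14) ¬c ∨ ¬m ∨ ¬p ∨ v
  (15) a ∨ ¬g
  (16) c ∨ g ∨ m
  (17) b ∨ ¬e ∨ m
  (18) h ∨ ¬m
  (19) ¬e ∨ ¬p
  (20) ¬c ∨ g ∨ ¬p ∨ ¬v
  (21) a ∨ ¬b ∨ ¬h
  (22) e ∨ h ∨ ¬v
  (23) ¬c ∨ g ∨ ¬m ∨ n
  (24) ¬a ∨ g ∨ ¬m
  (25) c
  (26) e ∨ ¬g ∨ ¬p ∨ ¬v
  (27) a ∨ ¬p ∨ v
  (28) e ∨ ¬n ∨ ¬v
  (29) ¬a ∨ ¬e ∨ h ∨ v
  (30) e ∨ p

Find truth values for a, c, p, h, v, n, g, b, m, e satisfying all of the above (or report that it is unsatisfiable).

Unit clause (c) forces c = True.
In (¬c ∨ ¬v) only ¬v is left, so v = False.
Set a = True.
  then (¬a ∨ e) forces e = True.
  then (¬a ∨ ¬p) forces p = False.
  then (¬a ∨ b) forces b = True.
  then (¬a ∨ ¬e ∨ h ∨ v) forces h = True.
  then (g ∨ p ∨ v) forces g = True.
  then (¬e ∨ ¬g ∨ ¬n) forces n = False.
Set m = True.
All clauses satisfied.

a=T, c=T, p=F, h=T, v=F, n=F, g=T, b=T, m=T, e=T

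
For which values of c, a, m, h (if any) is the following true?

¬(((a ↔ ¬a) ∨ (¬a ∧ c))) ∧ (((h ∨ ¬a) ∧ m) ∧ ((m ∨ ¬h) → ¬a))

c: False, a: False, m: True, h: False

  ¬(((a ↔ ¬a) ∨ (¬a ∧ c))) = True
    (a ↔ ¬a) ∨ (¬a ∧ c) = False
      a ↔ ¬a = False
        ¬a = True
      ¬a ∧ c = False
        ¬a = True
  ((h ∨ ¬a) ∧ m) ∧ ((m ∨ ¬h) → ¬a) = True
    (h ∨ ¬a) ∧ m = True
      h ∨ ¬a = True
        ¬a = True
    (m ∨ ¬h) → ¬a = True
      m ∨ ¬h = True
        ¬h = True
      ¬a = True
Both conjuncts True, so the formula holds.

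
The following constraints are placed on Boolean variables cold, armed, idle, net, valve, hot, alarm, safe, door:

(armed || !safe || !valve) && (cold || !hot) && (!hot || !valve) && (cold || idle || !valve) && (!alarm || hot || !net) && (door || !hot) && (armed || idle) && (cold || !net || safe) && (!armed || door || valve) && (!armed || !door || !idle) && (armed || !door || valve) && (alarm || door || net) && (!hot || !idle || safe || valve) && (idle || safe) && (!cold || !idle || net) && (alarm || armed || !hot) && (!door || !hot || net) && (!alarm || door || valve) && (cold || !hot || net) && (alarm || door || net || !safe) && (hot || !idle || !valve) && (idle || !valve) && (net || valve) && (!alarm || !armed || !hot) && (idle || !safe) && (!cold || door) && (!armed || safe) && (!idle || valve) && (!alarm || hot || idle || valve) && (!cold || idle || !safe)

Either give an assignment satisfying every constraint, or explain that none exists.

Case idle = True:
  (!idle || valve) forces valve = True.
  (!hot || !valve) forces hot = False.
  Clause (hot || !idle || !valve) is falsified — contradiction.
Case idle = False:
  (armed || idle) forces armed = True.
  (idle || safe) forces safe = True.
  Clause (idle || !safe) is falsified — contradiction.
Both cases fail, so the formula is unsatisfiable.

No satisfying assignment exists.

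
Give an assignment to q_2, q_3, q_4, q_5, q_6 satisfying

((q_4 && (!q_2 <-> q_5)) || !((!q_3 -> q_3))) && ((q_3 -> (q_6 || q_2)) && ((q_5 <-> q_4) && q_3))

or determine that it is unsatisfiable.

q_2: False; q_3: True; q_4: True; q_5: True; q_6: True

  (q_4 && (!q_2 <-> q_5)) || !((!q_3 -> q_3)) = True
    q_4 && (!q_2 <-> q_5) = True
      !q_2 <-> q_5 = True
        !q_2 = True
    !((!q_3 -> q_3)) = False
      !q_3 -> q_3 = True
        !q_3 = False
  (q_3 -> (q_6 || q_2)) && ((q_5 <-> q_4) && q_3) = True
    q_3 -> (q_6 || q_2) = True
      q_6 || q_2 = True
    (q_5 <-> q_4) && q_3 = True
      q_5 <-> q_4 = True
Both conjuncts True, so the formula holds.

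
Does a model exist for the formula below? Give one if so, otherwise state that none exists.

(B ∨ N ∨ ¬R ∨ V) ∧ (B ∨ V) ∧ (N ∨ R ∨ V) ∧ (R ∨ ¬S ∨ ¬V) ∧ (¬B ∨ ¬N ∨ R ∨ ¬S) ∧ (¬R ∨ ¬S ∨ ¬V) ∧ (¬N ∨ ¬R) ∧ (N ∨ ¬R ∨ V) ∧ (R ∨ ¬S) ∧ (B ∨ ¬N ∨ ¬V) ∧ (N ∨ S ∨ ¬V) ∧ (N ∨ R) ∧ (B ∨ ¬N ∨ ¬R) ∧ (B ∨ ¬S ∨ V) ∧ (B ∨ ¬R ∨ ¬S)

Try B = False:
  (B ∨ V) forces V = True.
  (B ∨ ¬N ∨ ¬V) forces N = False.
  (N ∨ S ∨ ¬V) forces S = True.
  (R ∨ ¬S ∨ ¬V) forces R = True.
  clause (¬R ∨ ¬S ∨ ¬V) is falsified — backtrack.
So B = True.
Set V = True.
Try R = True:
  (¬R ∨ ¬S ∨ ¬V) forces S = False.
  (¬N ∨ ¬R) forces N = False.
  clause (N ∨ S ∨ ¬V) is falsified — backtrack.
So R = False.
  then (R ∨ ¬S ∨ ¬V) forces S = False.
  then (N ∨ S ∨ ¬V) forces N = True.
All clauses satisfied.

B = True, V = True, R = False, S = False, N = True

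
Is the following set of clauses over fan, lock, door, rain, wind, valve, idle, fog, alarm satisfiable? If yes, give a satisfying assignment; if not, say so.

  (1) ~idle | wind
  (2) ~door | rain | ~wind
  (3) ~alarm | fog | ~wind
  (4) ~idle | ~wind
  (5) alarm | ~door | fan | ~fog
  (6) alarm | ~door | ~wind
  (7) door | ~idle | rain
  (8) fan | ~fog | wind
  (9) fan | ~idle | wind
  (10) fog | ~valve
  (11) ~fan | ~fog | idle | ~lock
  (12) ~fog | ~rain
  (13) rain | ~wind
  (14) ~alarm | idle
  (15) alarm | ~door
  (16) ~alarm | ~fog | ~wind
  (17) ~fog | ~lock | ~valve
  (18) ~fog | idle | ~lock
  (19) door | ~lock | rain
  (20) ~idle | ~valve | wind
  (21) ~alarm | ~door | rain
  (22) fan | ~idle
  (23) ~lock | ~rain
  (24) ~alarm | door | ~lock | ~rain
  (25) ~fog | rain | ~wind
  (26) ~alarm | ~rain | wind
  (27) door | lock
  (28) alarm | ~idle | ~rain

The formula is unsatisfiable.

Case door = True:
  (alarm | ~door) forces alarm = True.
  (~alarm | idle) forces idle = True.
  (~idle | wind) forces wind = True.
  Clause (~idle | ~wind) is falsified — contradiction.
Case door = False:
  (door | lock) forces lock = True.
  (door | ~lock | rain) forces rain = True.
  Clause (~lock | ~rain) is falsified — contradiction.
Both cases fail, so the formula is unsatisfiable.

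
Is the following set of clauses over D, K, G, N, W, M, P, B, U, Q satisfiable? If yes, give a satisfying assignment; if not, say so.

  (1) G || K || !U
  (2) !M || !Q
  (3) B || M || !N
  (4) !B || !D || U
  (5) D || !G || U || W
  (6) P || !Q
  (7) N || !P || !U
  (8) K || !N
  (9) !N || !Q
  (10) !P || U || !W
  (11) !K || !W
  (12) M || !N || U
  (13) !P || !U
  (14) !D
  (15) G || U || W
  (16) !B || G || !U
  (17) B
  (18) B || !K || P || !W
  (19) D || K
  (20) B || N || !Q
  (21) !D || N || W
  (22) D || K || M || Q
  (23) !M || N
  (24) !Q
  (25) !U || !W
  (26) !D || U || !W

D: False; K: True; G: True; N: True; W: False; M: True; P: False; B: True; U: True; Q: False

Unit clause (!D) forces D = False.
Unit clause (B) forces B = True.
In (D || K) only K is left, so K = True.
Unit clause (!Q) forces Q = False.
In (!K || !W) only !W is left, so W = False.
Set G = True.
  then (D || !G || U || W) forces U = True.
  then (!P || !U) forces P = False.
Set N = True.
Set M = True.
All clauses satisfied.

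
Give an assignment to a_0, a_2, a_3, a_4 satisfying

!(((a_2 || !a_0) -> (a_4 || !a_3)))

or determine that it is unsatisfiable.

a_0: True; a_2: True; a_3: True; a_4: False

  !(((a_2 || !a_0) -> (a_4 || !a_3))) = True
    (a_2 || !a_0) -> (a_4 || !a_3) = False
      a_2 || !a_0 = True
        !a_0 = False
      a_4 || !a_3 = False
        !a_3 = False
The formula evaluates to True.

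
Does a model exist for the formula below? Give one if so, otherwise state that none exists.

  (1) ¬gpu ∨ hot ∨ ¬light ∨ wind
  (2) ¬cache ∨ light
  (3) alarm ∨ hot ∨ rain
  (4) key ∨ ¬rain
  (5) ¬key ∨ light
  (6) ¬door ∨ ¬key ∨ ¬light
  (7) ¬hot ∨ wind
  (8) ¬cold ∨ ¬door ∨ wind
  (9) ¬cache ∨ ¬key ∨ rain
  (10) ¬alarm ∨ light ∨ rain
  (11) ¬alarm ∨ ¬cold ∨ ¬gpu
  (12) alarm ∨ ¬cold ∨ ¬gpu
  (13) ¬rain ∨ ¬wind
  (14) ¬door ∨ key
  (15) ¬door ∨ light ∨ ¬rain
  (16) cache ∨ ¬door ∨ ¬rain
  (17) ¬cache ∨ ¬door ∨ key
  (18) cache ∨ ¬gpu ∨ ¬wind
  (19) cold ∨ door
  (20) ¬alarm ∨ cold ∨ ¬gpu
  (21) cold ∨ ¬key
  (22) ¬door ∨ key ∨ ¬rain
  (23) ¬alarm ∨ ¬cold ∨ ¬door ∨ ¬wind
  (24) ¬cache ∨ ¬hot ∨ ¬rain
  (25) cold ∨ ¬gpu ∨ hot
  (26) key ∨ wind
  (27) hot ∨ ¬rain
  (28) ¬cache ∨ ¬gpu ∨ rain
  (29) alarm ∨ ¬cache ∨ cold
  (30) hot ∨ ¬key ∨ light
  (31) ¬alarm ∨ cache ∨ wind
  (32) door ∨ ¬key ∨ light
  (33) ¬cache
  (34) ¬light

wind: True, cold: True, rain: False, door: False, alarm: False, gpu: False, key: False, light: False, hot: True, cache: False

Unit clause (¬cache) forces cache = False.
Unit clause (¬light) forces light = False.
In (¬key ∨ light) only ¬key is left, so key = False.
In (¬door ∨ key) only ¬door is left, so door = False.
In (cold ∨ door) only cold is left, so cold = True.
In (key ∨ wind) only wind is left, so wind = True.
In (key ∨ ¬rain) only ¬rain is left, so rain = False.
In (¬alarm ∨ light ∨ rain) only ¬alarm is left, so alarm = False.
In (alarm ∨ ¬cold ∨ ¬gpu) only ¬gpu is left, so gpu = False.
In (alarm ∨ hot ∨ rain) only hot is left, so hot = True.
All clauses satisfied.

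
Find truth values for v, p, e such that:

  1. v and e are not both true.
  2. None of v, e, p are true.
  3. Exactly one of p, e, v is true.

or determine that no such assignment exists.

Unsatisfiable — no assignment works.

Case v = True:
  Constraint (2) is violated (v=T) — contradiction.
Case v = False:
  (2) forces e = False.
  (2) forces p = False.
  Constraint (3) is violated (p=F, e=F, v=F) — contradiction.
Both cases fail — unsatisfiable.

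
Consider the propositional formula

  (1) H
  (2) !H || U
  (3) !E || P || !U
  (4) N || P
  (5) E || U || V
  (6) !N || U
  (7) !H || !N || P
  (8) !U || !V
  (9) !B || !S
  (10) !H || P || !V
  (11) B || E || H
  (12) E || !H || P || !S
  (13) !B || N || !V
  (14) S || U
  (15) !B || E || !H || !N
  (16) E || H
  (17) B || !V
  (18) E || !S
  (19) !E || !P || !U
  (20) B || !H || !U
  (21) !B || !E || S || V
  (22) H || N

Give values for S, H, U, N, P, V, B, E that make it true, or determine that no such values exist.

Unit clause (H) forces H = True.
In (!H || U) only U is left, so U = True.
In (!U || !V) only !V is left, so V = False.
In (B || !H || !U) only B is left, so B = True.
In (!B || !S) only !S is left, so S = False.
In (!B || !E || S || V) only !E is left, so E = False.
In (!B || E || !H || !N) only !N is left, so N = False.
In (N || P) only P is left, so P = True.
All clauses satisfied.

S=F, H=T, U=T, N=F, P=T, V=F, B=T, E=F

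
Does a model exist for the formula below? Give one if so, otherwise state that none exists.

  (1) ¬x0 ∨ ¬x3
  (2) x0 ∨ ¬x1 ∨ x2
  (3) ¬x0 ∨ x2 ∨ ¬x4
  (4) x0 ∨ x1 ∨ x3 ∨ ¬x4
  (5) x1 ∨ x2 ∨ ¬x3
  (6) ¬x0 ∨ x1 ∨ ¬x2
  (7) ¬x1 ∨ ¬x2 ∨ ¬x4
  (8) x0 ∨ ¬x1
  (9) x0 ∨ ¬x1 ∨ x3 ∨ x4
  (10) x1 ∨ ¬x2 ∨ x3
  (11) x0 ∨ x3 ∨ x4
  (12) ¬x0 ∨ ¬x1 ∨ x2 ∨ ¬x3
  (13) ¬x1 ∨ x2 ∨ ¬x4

x0 = True; x1 = True; x2 = False; x3 = False; x4 = False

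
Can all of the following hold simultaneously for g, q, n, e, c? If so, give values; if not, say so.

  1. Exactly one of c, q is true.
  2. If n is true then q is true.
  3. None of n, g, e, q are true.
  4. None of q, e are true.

g=F; q=F; n=F; e=F; c=T

  (1) {c, q}: 1 true — exactly one ✓
  (2) n=F ⇒ q: vacuous ✓
  (3) {n, g, e, q}: 0 true — none ✓
  (4) {q, e}: 0 true — none ✓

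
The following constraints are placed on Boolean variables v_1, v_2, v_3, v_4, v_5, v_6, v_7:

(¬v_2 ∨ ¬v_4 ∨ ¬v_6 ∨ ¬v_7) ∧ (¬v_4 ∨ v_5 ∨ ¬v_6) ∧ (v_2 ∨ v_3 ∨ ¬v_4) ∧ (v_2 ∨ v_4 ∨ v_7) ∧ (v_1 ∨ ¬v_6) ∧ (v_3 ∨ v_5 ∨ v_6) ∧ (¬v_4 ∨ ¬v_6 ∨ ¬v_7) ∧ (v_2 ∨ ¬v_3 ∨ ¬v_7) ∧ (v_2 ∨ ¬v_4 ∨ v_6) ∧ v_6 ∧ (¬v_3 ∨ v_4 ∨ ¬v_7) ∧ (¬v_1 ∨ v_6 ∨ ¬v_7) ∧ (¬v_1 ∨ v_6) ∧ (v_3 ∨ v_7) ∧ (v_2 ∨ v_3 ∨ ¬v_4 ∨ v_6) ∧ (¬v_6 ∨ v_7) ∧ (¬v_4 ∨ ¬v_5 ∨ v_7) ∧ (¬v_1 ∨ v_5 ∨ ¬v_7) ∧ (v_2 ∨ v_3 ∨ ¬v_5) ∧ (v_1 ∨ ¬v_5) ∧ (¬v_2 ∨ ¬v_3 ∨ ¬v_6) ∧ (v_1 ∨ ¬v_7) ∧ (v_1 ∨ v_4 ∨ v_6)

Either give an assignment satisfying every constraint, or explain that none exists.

Unit clause (v_6) forces v_6 = True.
In (¬v_6 ∨ v_7) only v_7 is left, so v_7 = True.
In (v_1 ∨ ¬v_7) only v_1 is left, so v_1 = True.
In (¬v_4 ∨ ¬v_6 ∨ ¬v_7) only ¬v_4 is left, so v_4 = False.
In (¬v_3 ∨ v_4 ∨ ¬v_7) only ¬v_3 is left, so v_3 = False.
In (¬v_1 ∨ v_5 ∨ ¬v_7) only v_5 is left, so v_5 = True.
In (v_2 ∨ v_3 ∨ ¬v_5) only v_2 is left, so v_2 = True.
All clauses satisfied.

v_1=T, v_2=T, v_3=F, v_4=F, v_5=T, v_6=T, v_7=T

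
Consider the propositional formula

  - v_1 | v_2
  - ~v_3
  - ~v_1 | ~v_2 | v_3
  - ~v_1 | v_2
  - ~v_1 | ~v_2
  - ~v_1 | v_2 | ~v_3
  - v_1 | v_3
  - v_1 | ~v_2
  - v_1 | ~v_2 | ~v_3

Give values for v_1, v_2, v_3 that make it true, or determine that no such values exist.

The formula is unsatisfiable.

Case v_3 = True:
  Clause (~v_3) is falsified — contradiction.
Case v_3 = False:
  (v_1 | v_3) forces v_1 = True.
  (~v_1 | ~v_2 | v_3) forces v_2 = False.
  Clause (~v_1 | v_2) is falsified — contradiction.
Both cases fail, so the formula is unsatisfiable.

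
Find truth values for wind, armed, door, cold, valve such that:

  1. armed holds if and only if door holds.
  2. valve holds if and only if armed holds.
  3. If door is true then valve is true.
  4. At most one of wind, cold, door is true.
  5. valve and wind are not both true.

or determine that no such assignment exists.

wind = False; armed = True; door = True; cold = False; valve = True

  (1) armed=T, door=T — same ✓
  (2) valve=T, armed=T — same ✓
  (3) door=T ⇒ valve: T ✓
  (4) {wind, cold, door}: 1 true — at most one ✓
  (5) valve=T, wind=F — not both ✓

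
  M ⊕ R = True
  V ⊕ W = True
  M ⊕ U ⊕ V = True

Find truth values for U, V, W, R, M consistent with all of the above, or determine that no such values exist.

U = False, V = False, W = True, R = False, M = True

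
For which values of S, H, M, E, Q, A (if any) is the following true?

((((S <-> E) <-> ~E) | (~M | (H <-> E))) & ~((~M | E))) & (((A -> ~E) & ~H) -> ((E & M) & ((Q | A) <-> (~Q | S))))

S=F; H=T; M=T; E=F; Q=F; A=F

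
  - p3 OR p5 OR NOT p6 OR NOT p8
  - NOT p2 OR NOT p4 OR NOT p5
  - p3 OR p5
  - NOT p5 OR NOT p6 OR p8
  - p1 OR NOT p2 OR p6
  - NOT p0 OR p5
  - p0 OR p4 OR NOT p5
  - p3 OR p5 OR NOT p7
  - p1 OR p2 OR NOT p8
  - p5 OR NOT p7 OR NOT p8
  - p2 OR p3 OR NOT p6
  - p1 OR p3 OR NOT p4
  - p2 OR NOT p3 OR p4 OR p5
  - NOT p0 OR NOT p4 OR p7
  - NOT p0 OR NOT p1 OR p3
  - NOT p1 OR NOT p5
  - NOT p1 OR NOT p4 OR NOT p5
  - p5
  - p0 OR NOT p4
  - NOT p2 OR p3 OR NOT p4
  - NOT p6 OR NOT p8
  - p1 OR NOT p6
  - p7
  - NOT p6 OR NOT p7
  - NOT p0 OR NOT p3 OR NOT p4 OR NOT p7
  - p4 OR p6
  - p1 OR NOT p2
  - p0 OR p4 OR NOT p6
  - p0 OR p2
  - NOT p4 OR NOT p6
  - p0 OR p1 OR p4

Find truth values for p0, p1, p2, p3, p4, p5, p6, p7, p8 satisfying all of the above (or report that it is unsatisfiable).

Case p5 = True:
  (NOT p1 OR NOT p5) forces p1 = False.
  (p1 OR NOT p6) forces p6 = False.
  (p1 OR NOT p2 OR p6) forces p2 = False.
  (p1 OR p2 OR NOT p8) forces p8 = False.
  (p7) forces p7 = True.
  (p4 OR p6) forces p4 = True.
  (p1 OR p3 OR NOT p4) forces p3 = True.
  (p0 OR NOT p4) forces p0 = True.
  Clause (NOT p0 OR NOT p3 OR NOT p4 OR NOT p7) is falsified — contradiction.
Case p5 = False:
  Clause (p5) is falsified — contradiction.
Both cases fail, so the formula is unsatisfiable.

UNSATISFIABLE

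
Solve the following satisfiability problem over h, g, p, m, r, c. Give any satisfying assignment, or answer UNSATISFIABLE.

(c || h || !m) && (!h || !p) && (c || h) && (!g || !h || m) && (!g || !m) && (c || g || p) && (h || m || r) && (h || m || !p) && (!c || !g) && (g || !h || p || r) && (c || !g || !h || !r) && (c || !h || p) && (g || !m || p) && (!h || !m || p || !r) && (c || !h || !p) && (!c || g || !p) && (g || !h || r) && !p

h: True, g: False, p: False, m: False, r: True, c: True

Unit clause (!p) forces p = False.
Set h = True.
  then (c || !h || p) forces c = True.
  then (!c || !g) forces g = False.
  then (g || !h || p || r) forces r = True.
  then (g || !m || p) forces m = False.
All clauses satisfied.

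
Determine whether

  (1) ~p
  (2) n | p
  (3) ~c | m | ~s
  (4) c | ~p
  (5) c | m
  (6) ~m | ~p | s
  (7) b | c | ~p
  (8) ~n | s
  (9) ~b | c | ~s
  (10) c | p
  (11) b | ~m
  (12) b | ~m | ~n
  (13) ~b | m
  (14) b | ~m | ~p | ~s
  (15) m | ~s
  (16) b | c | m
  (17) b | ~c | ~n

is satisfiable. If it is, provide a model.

p = False; n = True; m = True; b = True; c = True; s = True

Unit clause (~p) forces p = False.
In (n | p) only n is left, so n = True.
In (~n | s) only s is left, so s = True.
In (c | p) only c is left, so c = True.
In (m | ~s) only m is left, so m = True.
In (b | ~c | ~n) only b is left, so b = True.
All clauses satisfied.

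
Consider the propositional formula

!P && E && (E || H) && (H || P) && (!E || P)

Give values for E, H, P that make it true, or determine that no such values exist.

Case E = True:
  (!P) forces P = False.
  Clause (!E || P) is falsified — contradiction.
Case E = False:
  Clause (E) is falsified — contradiction.
Both cases fail, so the formula is unsatisfiable.

UNSATISFIABLE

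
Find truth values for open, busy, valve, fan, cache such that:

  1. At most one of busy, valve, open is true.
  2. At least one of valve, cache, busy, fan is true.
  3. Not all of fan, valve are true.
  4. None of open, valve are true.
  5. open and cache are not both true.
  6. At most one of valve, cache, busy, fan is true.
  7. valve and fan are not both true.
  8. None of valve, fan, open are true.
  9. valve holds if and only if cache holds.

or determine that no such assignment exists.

open=F; busy=T; valve=F; fan=F; cache=F

  (1) {busy, valve, open}: 1 true — at most one ✓
  (2) {valve, cache, busy, fan}: 1 true — at least one ✓
  (3) {fan, valve}: 0/2 true — not all ✓
  (4) {open, valve}: 0 true — none ✓
  (5) open=F, cache=F — not both ✓
  (6) {valve, cache, busy, fan}: 1 true — at most one ✓
  (7) valve=F, fan=F — not both ✓
  (8) {valve, fan, open}: 0 true — none ✓
  (9) valve=F, cache=F — same ✓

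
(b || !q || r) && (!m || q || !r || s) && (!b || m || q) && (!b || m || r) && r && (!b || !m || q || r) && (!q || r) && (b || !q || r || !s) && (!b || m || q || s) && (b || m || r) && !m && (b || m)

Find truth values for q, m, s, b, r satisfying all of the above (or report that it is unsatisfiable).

Unit clause (r) forces r = True.
Unit clause (!m) forces m = False.
In (b || m) only b is left, so b = True.
In (!b || m || q) only q is left, so q = True.
Set s = True.
All clauses satisfied.

q = True, m = False, s = True, b = True, r = True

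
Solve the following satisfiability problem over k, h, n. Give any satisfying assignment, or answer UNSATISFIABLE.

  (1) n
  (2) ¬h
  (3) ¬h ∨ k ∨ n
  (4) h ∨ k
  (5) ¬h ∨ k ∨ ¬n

k=T, h=F, n=T

Unit clause (n) forces n = True.
Unit clause (¬h) forces h = False.
In (h ∨ k) only k is left, so k = True.
Check each clause:
  (n): n holds.
  (¬h): ¬h holds.
  (¬h ∨ k ∨ n): ¬h holds.
  (h ∨ k): k holds.
  (¬h ∨ k ∨ ¬n): ¬h holds.
All clauses satisfied.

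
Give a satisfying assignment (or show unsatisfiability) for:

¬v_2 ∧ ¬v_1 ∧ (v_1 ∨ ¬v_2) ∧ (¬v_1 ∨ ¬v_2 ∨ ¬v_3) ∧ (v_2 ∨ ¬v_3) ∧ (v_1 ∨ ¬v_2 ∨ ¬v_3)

Unit clause (¬v_2) forces v_2 = False.
Unit clause (¬v_1) forces v_1 = False.
In (v_2 ∨ ¬v_3) only ¬v_3 is left, so v_3 = False.
Check each clause:
  (¬v_2): ¬v_2 holds.
  (¬v_1): ¬v_1 holds.
  (v_1 ∨ ¬v_2): ¬v_2 holds.
  (¬v_1 ∨ ¬v_2 ∨ ¬v_3): ¬v_1 holds.
  (v_2 ∨ ¬v_3): ¬v_3 holds.
  (v_1 ∨ ¬v_2 ∨ ¬v_3): ¬v_2 holds.
All clauses satisfied.

v_1: False, v_2: False, v_3: False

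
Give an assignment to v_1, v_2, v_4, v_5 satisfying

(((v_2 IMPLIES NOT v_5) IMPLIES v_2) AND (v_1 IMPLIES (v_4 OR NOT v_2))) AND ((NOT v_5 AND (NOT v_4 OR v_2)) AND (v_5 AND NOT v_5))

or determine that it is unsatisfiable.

Case v_5 = True: the conjunct NOT v_5 is False.
Case v_5 = False: the conjunct v_5 is False.
Both cases fail — unsatisfiable.

No satisfying assignment exists.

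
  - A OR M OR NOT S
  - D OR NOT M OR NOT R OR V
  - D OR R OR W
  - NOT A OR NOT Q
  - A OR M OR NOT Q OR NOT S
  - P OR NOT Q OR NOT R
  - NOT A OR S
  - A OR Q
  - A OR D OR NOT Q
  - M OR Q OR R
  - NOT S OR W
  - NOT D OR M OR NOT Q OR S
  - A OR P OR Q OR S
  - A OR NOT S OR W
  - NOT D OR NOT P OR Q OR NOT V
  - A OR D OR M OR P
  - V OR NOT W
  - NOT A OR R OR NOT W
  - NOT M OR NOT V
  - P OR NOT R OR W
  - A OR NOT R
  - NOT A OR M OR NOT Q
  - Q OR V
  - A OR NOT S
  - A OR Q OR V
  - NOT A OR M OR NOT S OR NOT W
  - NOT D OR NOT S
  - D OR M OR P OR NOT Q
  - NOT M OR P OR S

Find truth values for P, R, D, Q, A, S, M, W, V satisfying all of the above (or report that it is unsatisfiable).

P=T, R=F, D=T, Q=T, A=F, S=F, M=T, W=F, V=F

Set P = True.
Set R = False.
Try D = False:
  (D OR R OR W) forces W = True.
  (V OR NOT W) forces V = True.
  (NOT A OR R OR NOT W) forces A = False.
  (A OR Q) forces Q = True.
  clause (A OR D OR NOT Q) is falsified — backtrack.
So D = True.
  then (NOT D OR NOT S) forces S = False.
  then (NOT A OR S) forces A = False.
  then (A OR Q) forces Q = True.
  then (NOT D OR M OR NOT Q OR S) forces M = True.
  then (NOT M OR NOT V) forces V = False.
  then (V OR NOT W) forces W = False.
All clauses satisfied.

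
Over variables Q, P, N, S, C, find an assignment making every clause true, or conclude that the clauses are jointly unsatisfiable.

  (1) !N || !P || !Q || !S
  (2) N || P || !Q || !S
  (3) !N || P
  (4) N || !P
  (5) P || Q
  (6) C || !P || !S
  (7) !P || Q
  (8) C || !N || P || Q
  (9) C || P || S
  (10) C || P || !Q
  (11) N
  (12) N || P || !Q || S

Q: True; P: True; N: True; S: False; C: False

Unit clause (N) forces N = True.
In (!N || P) only P is left, so P = True.
In (!P || Q) only Q is left, so Q = True.
In (!N || !P || !Q || !S) only !S is left, so S = False.
Set C = False.
All clauses satisfied.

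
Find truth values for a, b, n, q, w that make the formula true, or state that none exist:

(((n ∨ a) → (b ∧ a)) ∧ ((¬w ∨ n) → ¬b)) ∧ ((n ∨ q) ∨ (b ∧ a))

a: True, b: True, n: False, q: True, w: True

  ((n ∨ a) → (b ∧ a)) ∧ ((¬w ∨ n) → ¬b) = True
    (n ∨ a) → (b ∧ a) = True
      n ∨ a = True
      b ∧ a = True
    (¬w ∨ n) → ¬b = True
      ¬w ∨ n = False
        ¬w = False
      ¬b = False
  (n ∨ q) ∨ (b ∧ a) = True
    n ∨ q = True
    b ∧ a = True
Both conjuncts True, so the formula holds.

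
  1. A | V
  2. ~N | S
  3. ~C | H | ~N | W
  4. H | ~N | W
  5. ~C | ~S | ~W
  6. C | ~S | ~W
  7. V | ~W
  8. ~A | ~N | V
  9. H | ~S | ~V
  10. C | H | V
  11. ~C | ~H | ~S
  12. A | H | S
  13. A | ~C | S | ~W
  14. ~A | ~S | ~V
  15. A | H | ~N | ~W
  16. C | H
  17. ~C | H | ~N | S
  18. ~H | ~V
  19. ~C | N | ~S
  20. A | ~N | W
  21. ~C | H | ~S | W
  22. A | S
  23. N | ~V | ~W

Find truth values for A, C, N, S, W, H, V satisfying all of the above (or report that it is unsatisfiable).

A=T, C=F, N=F, S=F, W=F, H=T, V=F

Try A = False:
  (A | V) forces V = True.
  (~H | ~V) forces H = False.
  (H | ~S | ~V) forces S = False.
  clause (A | H | S) is falsified — backtrack.
So A = True.
Set C = False.
  then (C | H) forces H = True.
  then (~H | ~V) forces V = False.
  then (V | ~W) forces W = False.
  then (~A | ~N | V) forces N = False.
Set S = False.
All clauses satisfied.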